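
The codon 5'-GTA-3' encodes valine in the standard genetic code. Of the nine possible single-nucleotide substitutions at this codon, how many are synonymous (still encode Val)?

3

Position 1: none → 0 synonymous.
Position 2: none → 0 synonymous.
Position 3: GTT, GTC, GTG → 3 synonymous.
Total: 0 + 0 + 3 = 3.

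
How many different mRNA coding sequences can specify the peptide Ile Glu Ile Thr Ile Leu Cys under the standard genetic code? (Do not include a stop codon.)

2592

Ile: 3 codons.
Glu: 2 codons.
Ile: 3 codons.
Thr: 4 codons.
Ile: 3 codons.
Leu: 6 codons.
Cys: 2 codons.
3 × 2 × 3 × 4 × 3 × 6 × 2 = 2592.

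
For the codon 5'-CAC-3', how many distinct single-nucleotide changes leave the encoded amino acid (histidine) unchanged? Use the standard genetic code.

Position 1: none → 0 synonymous.
Position 2: none → 0 synonymous.
Position 3: CAU → 1 synonymous.
Total: 0 + 0 + 1 = 1.

1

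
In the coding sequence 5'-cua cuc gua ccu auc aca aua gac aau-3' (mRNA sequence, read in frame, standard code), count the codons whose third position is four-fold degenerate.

5

Codon 1 CUA (Leu): third position 4-fold.
Codon 2 CUC (Leu): third position 4-fold.
Codon 3 GUA (Val): third position 4-fold.
Codon 4 CCU (Pro): third position 4-fold.
Codon 5 AUC (Ile): third position 3-fold.
Codon 6 ACA (Thr): third position 4-fold.
Codon 7 AUA (Ile): third position 3-fold.
Codon 8 GAC (Asp): third position 2-fold.
Codon 9 AAU (Asn): third position 2-fold.
Four-fold degenerate third positions: 5.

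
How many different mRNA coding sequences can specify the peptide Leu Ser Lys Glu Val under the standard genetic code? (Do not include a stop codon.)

576

Leu: 6 codons.
Ser: 6 codons.
Lys: 2 codons.
Glu: 2 codons.
Val: 4 codons.
6 × 6 × 2 × 2 × 4 = 576.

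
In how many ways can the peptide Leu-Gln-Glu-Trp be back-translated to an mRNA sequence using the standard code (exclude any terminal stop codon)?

24

Leu: 6 codons.
Gln: 2 codons.
Glu: 2 codons.
Trp: 1 codon.
6 × 2 × 2 × 1 = 24.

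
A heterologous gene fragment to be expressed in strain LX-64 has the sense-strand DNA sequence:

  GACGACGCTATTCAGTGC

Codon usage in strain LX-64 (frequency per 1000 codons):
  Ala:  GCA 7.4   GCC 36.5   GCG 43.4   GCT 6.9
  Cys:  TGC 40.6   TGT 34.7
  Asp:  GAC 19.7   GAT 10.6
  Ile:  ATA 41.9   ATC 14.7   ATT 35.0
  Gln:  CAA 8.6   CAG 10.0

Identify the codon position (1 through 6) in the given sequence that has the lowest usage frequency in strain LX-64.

3

Codon 1 GAC (Asp): 19.7 per 1000.
Codon 2 GAC (Asp): 19.7 per 1000.
Codon 3 GCT (Ala): 6.9 per 1000.
Codon 4 ATT (Ile): 35.0 per 1000.
Codon 5 CAG (Gln): 10.0 per 1000.
Codon 6 TGC (Cys): 40.6 per 1000.
Lowest frequency is 6.9 at codon 3.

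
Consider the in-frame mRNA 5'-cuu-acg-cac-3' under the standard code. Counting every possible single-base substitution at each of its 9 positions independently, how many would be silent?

7

Codon 1 (CUU, Leu): 3 synonymous substitutions.
Codon 2 (ACG, Thr): 3 synonymous substitutions.
Codon 3 (CAC, His): 1 synonymous substitution.
Total: 3 + 3 + 1 = 7.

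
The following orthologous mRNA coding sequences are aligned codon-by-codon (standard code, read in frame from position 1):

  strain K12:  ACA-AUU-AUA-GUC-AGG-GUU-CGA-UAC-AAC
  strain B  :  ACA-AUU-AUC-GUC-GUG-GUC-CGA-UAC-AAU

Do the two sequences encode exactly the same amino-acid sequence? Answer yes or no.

Codon 1: ACA Thr / ACA Thr — identical.
Codon 2: AUU Ile / AUU Ile — identical.
Codon 3: AUA Ile / AUC Ile — synonymous.
Codon 4: GUC Val / GUC Val — identical.
Codon 5: AGG Arg / GUG Val — nonsynonymous.
Codon 6: GUU Val / GUC Val — synonymous.
Codon 7: CGA Arg / CGA Arg — identical.
Codon 8: UAC Tyr / UAC Tyr — identical.
Codon 9: AAC Asn / AAU Asn — synonymous.
Nonsynonymous differences: 1 → different protein.

no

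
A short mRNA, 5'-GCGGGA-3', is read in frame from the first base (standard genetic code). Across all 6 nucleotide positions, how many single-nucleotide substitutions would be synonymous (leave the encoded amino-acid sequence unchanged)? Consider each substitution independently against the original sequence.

6

Codon 1 (GCG, Ala): 3 synonymous substitutions.
Codon 2 (GGA, Gly): 3 synonymous substitutions.
Total: 3 + 3 = 6.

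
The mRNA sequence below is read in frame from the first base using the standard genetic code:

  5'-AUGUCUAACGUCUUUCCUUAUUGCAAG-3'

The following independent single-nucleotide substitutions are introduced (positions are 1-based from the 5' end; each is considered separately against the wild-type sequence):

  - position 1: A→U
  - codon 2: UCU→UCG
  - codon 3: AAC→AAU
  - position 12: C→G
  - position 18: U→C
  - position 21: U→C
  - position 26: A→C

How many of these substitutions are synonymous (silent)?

5

Codon 1: AUG (Met) → UUG (Leu) — missense.
Codon 2: UCU (Ser) → UCG (Ser) — synonymous.
Codon 3: AAC (Asn) → AAU (Asn) — synonymous.
Codon 4: GUC (Val) → GUG (Val) — synonymous.
Codon 6: CCU (Pro) → CCC (Pro) — synonymous.
Codon 7: UAU (Tyr) → UAC (Tyr) — synonymous.
Codon 9: AAG (Lys) → ACG (Thr) — missense.
Synonymous: 5 of 7.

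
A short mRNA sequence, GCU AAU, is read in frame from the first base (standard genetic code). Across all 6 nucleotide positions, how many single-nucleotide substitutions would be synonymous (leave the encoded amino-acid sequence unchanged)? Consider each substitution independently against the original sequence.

4

Codon 1 (GCU, Ala): 3 synonymous substitutions.
Codon 2 (AAU, Asn): 1 synonymous substitution.
Total: 3 + 1 = 4.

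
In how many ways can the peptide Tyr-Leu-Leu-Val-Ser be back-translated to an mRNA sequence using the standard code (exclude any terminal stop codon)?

1728

Tyr: 2 codons.
Leu: 6 codons.
Leu: 6 codons.
Val: 4 codons.
Ser: 6 codons.
2 × 6 × 6 × 4 × 6 = 1728.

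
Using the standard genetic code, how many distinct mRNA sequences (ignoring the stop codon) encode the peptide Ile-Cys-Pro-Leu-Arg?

Ile: 3 codons.
Cys: 2 codons.
Pro: 4 codons.
Leu: 6 codons.
Arg: 6 codons.
3 × 2 × 4 × 6 × 6 = 864.

864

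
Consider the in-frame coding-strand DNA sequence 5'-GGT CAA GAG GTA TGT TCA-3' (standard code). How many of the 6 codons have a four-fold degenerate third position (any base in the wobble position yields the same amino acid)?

Codon 1 GGT (Gly): third position 4-fold.
Codon 2 CAA (Gln): third position 2-fold.
Codon 3 GAG (Glu): third position 2-fold.
Codon 4 GTA (Val): third position 4-fold.
Codon 5 TGT (Cys): third position 2-fold.
Codon 6 TCA (Ser): third position 4-fold.
Four-fold degenerate third positions: 3.

3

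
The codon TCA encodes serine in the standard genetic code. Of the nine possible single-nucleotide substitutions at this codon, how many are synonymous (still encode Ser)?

Position 1: none → 0 synonymous.
Position 2: none → 0 synonymous.
Position 3: TCT, TCC, TCG → 3 synonymous.
Total: 0 + 0 + 3 = 3.

3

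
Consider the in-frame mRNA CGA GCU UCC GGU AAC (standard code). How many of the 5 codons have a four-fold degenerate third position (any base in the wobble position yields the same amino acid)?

Codon 1 CGA (Arg): third position 4-fold.
Codon 2 GCU (Ala): third position 4-fold.
Codon 3 UCC (Ser): third position 4-fold.
Codon 4 GGU (Gly): third position 4-fold.
Codon 5 AAC (Asn): third position 2-fold.
Four-fold degenerate third positions: 4.

4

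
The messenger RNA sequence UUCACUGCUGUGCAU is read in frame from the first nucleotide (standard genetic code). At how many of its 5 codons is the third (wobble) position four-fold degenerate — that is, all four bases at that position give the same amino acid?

3

Codon 1 UUC (Phe): third position 2-fold.
Codon 2 ACU (Thr): third position 4-fold.
Codon 3 GCU (Ala): third position 4-fold.
Codon 4 GUG (Val): third position 4-fold.
Codon 5 CAU (His): third position 2-fold.
Four-fold degenerate third positions: 3.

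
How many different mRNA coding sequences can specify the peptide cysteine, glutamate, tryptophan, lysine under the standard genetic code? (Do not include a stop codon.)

8

Cys: 2 codons.
Glu: 2 codons.
Trp: 1 codon.
Lys: 2 codons.
2 × 2 × 1 × 2 = 8.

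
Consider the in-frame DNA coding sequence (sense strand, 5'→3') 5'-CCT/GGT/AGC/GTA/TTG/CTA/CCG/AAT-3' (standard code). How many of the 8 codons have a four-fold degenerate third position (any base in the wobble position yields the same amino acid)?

5

Codon 1 CCT (Pro): third position 4-fold.
Codon 2 GGT (Gly): third position 4-fold.
Codon 3 AGC (Ser): third position 2-fold.
Codon 4 GTA (Val): third position 4-fold.
Codon 5 TTG (Leu): third position 2-fold.
Codon 6 CTA (Leu): third position 4-fold.
Codon 7 CCG (Pro): third position 4-fold.
Codon 8 AAT (Asn): third position 2-fold.
Four-fold degenerate third positions: 5.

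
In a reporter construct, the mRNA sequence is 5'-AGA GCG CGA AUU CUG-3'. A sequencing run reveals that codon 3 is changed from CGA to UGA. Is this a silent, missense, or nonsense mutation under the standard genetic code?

Position 7 falls in codon 3: CGA → Arg.
After the substitution the codon is UGA → Stop.
The new codon is a stop codon, so this is a nonsense mutation.

nonsense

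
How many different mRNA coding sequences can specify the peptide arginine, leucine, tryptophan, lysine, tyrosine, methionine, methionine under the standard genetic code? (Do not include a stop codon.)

144

Arg: 6 codons.
Leu: 6 codons.
Trp: 1 codon.
Lys: 2 codons.
Tyr: 2 codons.
Met: 1 codon.
Met: 1 codon.
6 × 6 × 1 × 2 × 2 × 1 × 1 = 144.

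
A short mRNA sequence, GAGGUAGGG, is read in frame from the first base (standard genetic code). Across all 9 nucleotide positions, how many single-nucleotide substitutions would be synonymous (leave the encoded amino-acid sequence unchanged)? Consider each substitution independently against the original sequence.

Codon 1 (GAG, Glu): 1 synonymous substitution.
Codon 2 (GUA, Val): 3 synonymous substitutions.
Codon 3 (GGG, Gly): 3 synonymous substitutions.
Total: 1 + 3 + 3 = 7.

7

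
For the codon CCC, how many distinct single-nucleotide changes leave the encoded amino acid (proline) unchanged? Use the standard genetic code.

3

Position 1: none → 0 synonymous.
Position 2: none → 0 synonymous.
Position 3: CCU, CCA, CCG → 3 synonymous.
Total: 0 + 0 + 3 = 3.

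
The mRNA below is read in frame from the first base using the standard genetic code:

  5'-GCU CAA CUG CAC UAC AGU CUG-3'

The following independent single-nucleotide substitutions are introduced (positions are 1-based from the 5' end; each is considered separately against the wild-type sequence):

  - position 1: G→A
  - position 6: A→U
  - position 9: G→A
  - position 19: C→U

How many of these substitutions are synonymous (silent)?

Codon 1: GCU (Ala) → ACU (Thr) — missense.
Codon 2: CAA (Gln) → CAU (His) — missense.
Codon 3: CUG (Leu) → CUA (Leu) — synonymous.
Codon 7: CUG (Leu) → UUG (Leu) — synonymous.
Synonymous: 2 of 4.

2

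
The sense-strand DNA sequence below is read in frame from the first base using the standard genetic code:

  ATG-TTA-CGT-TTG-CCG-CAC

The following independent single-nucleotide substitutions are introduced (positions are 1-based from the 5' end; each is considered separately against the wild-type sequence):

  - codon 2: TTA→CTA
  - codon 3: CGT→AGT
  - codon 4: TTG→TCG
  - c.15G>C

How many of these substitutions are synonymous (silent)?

2

Codon 2: TTA (Leu) → CTA (Leu) — synonymous.
Codon 3: CGT (Arg) → AGT (Ser) — missense.
Codon 4: TTG (Leu) → TCG (Ser) — missense.
Codon 5: CCG (Pro) → CCC (Pro) — synonymous.
Synonymous: 2 of 4.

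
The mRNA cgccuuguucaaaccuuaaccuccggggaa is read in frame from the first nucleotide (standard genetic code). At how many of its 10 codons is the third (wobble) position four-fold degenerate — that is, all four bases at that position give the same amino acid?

7

Codon 1 CGC (Arg): third position 4-fold.
Codon 2 CUU (Leu): third position 4-fold.
Codon 3 GUU (Val): third position 4-fold.
Codon 4 CAA (Gln): third position 2-fold.
Codon 5 ACC (Thr): third position 4-fold.
Codon 6 UUA (Leu): third position 2-fold.
Codon 7 ACC (Thr): third position 4-fold.
Codon 8 UCC (Ser): third position 4-fold.
Codon 9 GGG (Gly): third position 4-fold.
Codon 10 GAA (Glu): third position 2-fold.
Four-fold degenerate third positions: 7.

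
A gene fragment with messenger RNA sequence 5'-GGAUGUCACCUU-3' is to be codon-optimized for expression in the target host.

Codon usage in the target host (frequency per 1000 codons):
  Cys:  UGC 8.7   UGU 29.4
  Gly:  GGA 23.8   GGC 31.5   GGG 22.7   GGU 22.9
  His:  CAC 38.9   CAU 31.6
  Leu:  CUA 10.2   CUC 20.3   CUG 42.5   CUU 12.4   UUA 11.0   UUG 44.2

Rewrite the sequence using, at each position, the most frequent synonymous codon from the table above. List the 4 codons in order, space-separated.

Codon 1 (Gly): best is GGC at 31.5.
Codon 2 (Cys): best is UGU at 29.4.
Codon 3 (His): best is CAC at 38.9.
Codon 4 (Leu): best is UUG at 44.2.

GGC UGU CAC UUG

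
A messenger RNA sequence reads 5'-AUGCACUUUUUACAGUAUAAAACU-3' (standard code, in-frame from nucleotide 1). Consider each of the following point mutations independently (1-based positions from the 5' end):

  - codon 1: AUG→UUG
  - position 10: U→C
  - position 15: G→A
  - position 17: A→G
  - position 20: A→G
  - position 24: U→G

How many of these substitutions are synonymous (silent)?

3

Codon 1: AUG (Met) → UUG (Leu) — missense.
Codon 4: UUA (Leu) → CUA (Leu) — synonymous.
Codon 5: CAG (Gln) → CAA (Gln) — synonymous.
Codon 6: UAU (Tyr) → UGU (Cys) — missense.
Codon 7: AAA (Lys) → AGA (Arg) — missense.
Codon 8: ACU (Thr) → ACG (Thr) — synonymous.
Synonymous: 3 of 6.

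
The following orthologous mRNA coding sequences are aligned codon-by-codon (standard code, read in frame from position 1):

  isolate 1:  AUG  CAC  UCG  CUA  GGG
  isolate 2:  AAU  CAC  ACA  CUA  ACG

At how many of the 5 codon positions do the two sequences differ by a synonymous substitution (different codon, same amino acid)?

0

Codon 1: AUG Met / AAU Asn — nonsynonymous.
Codon 2: CAC His / CAC His — identical.
Codon 3: UCG Ser / ACA Thr — nonsynonymous.
Codon 4: CUA Leu / CUA Leu — identical.
Codon 5: GGG Gly / ACG Thr — nonsynonymous.
Synonymous differences: 0.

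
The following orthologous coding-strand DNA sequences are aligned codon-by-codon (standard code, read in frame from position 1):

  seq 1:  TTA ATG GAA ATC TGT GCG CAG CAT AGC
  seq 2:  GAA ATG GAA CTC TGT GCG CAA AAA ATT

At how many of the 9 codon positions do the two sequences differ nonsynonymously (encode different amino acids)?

Codon 1: TTA Leu / GAA Glu — nonsynonymous.
Codon 2: ATG Met / ATG Met — identical.
Codon 3: GAA Glu / GAA Glu — identical.
Codon 4: ATC Ile / CTC Leu — nonsynonymous.
Codon 5: TGT Cys / TGT Cys — identical.
Codon 6: GCG Ala / GCG Ala — identical.
Codon 7: CAG Gln / CAA Gln — synonymous.
Codon 8: CAT His / AAA Lys — nonsynonymous.
Codon 9: AGC Ser / ATT Ile — nonsynonymous.
Nonsynonymous differences: 4.

4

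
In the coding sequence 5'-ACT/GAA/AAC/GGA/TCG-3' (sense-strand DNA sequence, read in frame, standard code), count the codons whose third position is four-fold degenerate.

Codon 1 ACT (Thr): third position 4-fold.
Codon 2 GAA (Glu): third position 2-fold.
Codon 3 AAC (Asn): third position 2-fold.
Codon 4 GGA (Gly): third position 4-fold.
Codon 5 TCG (Ser): third position 4-fold.
Four-fold degenerate third positions: 3.

3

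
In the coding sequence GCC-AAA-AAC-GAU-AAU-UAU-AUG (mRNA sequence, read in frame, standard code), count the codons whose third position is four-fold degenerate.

1

Codon 1 GCC (Ala): third position 4-fold.
Codon 2 AAA (Lys): third position 2-fold.
Codon 3 AAC (Asn): third position 2-fold.
Codon 4 GAU (Asp): third position 2-fold.
Codon 5 AAU (Asn): third position 2-fold.
Codon 6 UAU (Tyr): third position 2-fold.
Codon 7 AUG (Met): third position 1-fold.
Four-fold degenerate third positions: 1.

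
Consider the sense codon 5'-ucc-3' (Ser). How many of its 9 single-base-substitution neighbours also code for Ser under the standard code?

Position 1: none → 0 synonymous.
Position 2: none → 0 synonymous.
Position 3: UCU, UCA, UCG → 3 synonymous.
Total: 0 + 0 + 3 = 3.

3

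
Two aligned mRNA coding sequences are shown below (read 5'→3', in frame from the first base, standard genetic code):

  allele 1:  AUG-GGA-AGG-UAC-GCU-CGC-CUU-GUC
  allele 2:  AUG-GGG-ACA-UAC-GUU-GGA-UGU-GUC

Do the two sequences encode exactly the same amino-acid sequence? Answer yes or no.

Codon 1: AUG Met / AUG Met — identical.
Codon 2: GGA Gly / GGG Gly — synonymous.
Codon 3: AGG Arg / ACA Thr — nonsynonymous.
Codon 4: UAC Tyr / UAC Tyr — identical.
Codon 5: GCU Ala / GUU Val — nonsynonymous.
Codon 6: CGC Arg / GGA Gly — nonsynonymous.
Codon 7: CUU Leu / UGU Cys — nonsynonymous.
Codon 8: GUC Val / GUC Val — identical.
Nonsynonymous differences: 4 → different protein.

no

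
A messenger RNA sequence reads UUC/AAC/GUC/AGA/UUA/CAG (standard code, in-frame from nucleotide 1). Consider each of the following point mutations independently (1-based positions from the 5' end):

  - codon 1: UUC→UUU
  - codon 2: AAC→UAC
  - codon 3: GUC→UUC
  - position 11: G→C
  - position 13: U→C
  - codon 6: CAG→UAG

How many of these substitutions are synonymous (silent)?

2

Codon 1: UUC (Phe) → UUU (Phe) — synonymous.
Codon 2: AAC (Asn) → UAC (Tyr) — missense.
Codon 3: GUC (Val) → UUC (Phe) — missense.
Codon 4: AGA (Arg) → ACA (Thr) — missense.
Codon 5: UUA (Leu) → CUA (Leu) — synonymous.
Codon 6: CAG (Gln) → UAG (Stop) — nonsense.
Synonymous: 2 of 6.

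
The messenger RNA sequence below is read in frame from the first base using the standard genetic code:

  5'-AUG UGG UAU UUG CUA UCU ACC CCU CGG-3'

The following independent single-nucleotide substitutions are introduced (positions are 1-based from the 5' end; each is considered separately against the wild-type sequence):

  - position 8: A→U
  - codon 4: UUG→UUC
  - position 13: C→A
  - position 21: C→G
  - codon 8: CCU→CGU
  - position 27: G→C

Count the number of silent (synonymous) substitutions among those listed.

Codon 3: UAU (Tyr) → UUU (Phe) — missense.
Codon 4: UUG (Leu) → UUC (Phe) — missense.
Codon 5: CUA (Leu) → AUA (Ile) — missense.
Codon 7: ACC (Thr) → ACG (Thr) — synonymous.
Codon 8: CCU (Pro) → CGU (Arg) — missense.
Codon 9: CGG (Arg) → CGC (Arg) — synonymous.
Synonymous: 2 of 6.

2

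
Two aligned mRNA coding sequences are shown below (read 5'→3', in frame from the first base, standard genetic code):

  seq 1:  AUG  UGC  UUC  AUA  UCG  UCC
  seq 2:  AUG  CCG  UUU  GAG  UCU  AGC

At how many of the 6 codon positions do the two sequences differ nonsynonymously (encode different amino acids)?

Codon 1: AUG Met / AUG Met — identical.
Codon 2: UGC Cys / CCG Pro — nonsynonymous.
Codon 3: UUC Phe / UUU Phe — synonymous.
Codon 4: AUA Ile / GAG Glu — nonsynonymous.
Codon 5: UCG Ser / UCU Ser — synonymous.
Codon 6: UCC Ser / AGC Ser — synonymous.
Nonsynonymous differences: 2.

2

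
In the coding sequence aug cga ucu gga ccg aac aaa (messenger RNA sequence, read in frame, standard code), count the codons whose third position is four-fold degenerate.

Codon 1 AUG (Met): third position 1-fold.
Codon 2 CGA (Arg): third position 4-fold.
Codon 3 UCU (Ser): third position 4-fold.
Codon 4 GGA (Gly): third position 4-fold.
Codon 5 CCG (Pro): third position 4-fold.
Codon 6 AAC (Asn): third position 2-fold.
Codon 7 AAA (Lys): third position 2-fold.
Four-fold degenerate third positions: 4.

4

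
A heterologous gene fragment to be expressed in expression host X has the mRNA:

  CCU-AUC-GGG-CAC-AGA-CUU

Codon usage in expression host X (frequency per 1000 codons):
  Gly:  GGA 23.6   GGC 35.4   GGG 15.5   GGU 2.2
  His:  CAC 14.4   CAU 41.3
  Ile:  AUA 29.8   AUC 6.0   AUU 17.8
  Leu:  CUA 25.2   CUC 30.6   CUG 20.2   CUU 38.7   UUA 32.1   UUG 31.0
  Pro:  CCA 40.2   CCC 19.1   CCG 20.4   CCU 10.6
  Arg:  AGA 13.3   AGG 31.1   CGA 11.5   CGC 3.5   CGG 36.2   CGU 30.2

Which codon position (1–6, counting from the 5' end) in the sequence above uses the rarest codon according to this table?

Codon 1 CCU (Pro): 10.6 per 1000.
Codon 2 AUC (Ile): 6.0 per 1000.
Codon 3 GGG (Gly): 15.5 per 1000.
Codon 4 CAC (His): 14.4 per 1000.
Codon 5 AGA (Arg): 13.3 per 1000.
Codon 6 CUU (Leu): 38.7 per 1000.
Lowest frequency is 6.0 at codon 2.

2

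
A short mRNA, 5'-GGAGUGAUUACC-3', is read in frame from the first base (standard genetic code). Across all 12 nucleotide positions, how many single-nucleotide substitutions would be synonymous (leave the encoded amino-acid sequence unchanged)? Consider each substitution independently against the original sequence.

Codon 1 (GGA, Gly): 3 synonymous substitutions.
Codon 2 (GUG, Val): 3 synonymous substitutions.
Codon 3 (AUU, Ile): 2 synonymous substitutions.
Codon 4 (ACC, Thr): 3 synonymous substitutions.
Total: 3 + 3 + 2 + 3 = 11.

11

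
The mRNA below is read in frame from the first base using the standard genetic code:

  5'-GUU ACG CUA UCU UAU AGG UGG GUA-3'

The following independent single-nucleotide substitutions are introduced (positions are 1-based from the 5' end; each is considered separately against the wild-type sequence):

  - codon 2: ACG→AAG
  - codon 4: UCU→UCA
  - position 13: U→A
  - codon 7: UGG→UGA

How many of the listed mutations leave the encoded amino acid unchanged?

1

Codon 2: ACG (Thr) → AAG (Lys) — missense.
Codon 4: UCU (Ser) → UCA (Ser) — synonymous.
Codon 5: UAU (Tyr) → AAU (Asn) — missense.
Codon 7: UGG (Trp) → UGA (Stop) — nonsense.
Synonymous: 1 of 4.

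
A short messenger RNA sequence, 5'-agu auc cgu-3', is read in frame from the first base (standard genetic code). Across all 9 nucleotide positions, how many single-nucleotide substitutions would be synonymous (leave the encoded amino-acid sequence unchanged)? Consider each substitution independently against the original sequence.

6

Codon 1 (AGU, Ser): 1 synonymous substitution.
Codon 2 (AUC, Ile): 2 synonymous substitutions.
Codon 3 (CGU, Arg): 3 synonymous substitutions.
Total: 1 + 2 + 3 = 6.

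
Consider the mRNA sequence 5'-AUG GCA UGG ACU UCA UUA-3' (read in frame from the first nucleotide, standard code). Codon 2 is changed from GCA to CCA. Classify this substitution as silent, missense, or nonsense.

Position 4 falls in codon 2: GCA → Ala.
After the substitution the codon is CCA → Pro.
Ala ≠ Pro, so this is a missense mutation.

missense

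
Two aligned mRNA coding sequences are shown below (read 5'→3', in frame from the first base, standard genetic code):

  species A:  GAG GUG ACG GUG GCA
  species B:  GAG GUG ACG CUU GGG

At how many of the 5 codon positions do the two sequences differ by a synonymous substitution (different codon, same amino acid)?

Codon 1: GAG Glu / GAG Glu — identical.
Codon 2: GUG Val / GUG Val — identical.
Codon 3: ACG Thr / ACG Thr — identical.
Codon 4: GUG Val / CUU Leu — nonsynonymous.
Codon 5: GCA Ala / GGG Gly — nonsynonymous.
Synonymous differences: 0.

0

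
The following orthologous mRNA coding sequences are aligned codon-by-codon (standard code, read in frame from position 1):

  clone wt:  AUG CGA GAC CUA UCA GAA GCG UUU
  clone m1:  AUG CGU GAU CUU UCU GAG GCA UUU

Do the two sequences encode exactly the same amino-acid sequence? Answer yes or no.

yes

Codon 1: AUG Met / AUG Met — identical.
Codon 2: CGA Arg / CGU Arg — synonymous.
Codon 3: GAC Asp / GAU Asp — synonymous.
Codon 4: CUA Leu / CUU Leu — synonymous.
Codon 5: UCA Ser / UCU Ser — synonymous.
Codon 6: GAA Glu / GAG Glu — synonymous.
Codon 7: GCG Ala / GCA Ala — synonymous.
Codon 8: UUU Phe / UUU Phe — identical.
Nonsynonymous differences: 0 → same protein.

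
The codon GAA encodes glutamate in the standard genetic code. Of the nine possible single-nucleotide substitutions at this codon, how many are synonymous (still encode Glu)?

1

Position 1: none → 0 synonymous.
Position 2: none → 0 synonymous.
Position 3: GAG → 1 synonymous.
Total: 0 + 0 + 1 = 1.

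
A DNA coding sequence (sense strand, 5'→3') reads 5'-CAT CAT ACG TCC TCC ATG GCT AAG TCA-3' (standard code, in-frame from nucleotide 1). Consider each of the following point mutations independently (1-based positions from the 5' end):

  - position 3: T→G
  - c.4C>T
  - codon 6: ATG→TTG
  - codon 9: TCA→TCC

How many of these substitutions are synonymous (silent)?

1

Codon 1: CAT (His) → CAG (Gln) — missense.
Codon 2: CAT (His) → TAT (Tyr) — missense.
Codon 6: ATG (Met) → TTG (Leu) — missense.
Codon 9: TCA (Ser) → TCC (Ser) — synonymous.
Synonymous: 1 of 4.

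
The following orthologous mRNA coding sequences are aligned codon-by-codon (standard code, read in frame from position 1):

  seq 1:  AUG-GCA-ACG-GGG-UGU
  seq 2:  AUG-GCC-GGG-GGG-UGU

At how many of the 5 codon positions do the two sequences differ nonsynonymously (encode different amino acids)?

Codon 1: AUG Met / AUG Met — identical.
Codon 2: GCA Ala / GCC Ala — synonymous.
Codon 3: ACG Thr / GGG Gly — nonsynonymous.
Codon 4: GGG Gly / GGG Gly — identical.
Codon 5: UGU Cys / UGU Cys — identical.
Nonsynonymous differences: 1.

1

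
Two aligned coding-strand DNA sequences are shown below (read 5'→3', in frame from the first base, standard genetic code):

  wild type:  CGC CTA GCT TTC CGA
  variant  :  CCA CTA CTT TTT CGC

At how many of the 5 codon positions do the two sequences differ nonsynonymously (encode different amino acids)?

Codon 1: CGC Arg / CCA Pro — nonsynonymous.
Codon 2: CTA Leu / CTA Leu — identical.
Codon 3: GCT Ala / CTT Leu — nonsynonymous.
Codon 4: TTC Phe / TTT Phe — synonymous.
Codon 5: CGA Arg / CGC Arg — synonymous.
Nonsynonymous differences: 2.

2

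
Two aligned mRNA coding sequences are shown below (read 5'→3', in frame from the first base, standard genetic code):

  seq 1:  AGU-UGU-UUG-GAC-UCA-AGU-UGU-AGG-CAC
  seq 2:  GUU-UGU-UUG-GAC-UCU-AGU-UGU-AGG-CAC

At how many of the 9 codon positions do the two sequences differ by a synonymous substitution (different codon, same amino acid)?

Codon 1: AGU Ser / GUU Val — nonsynonymous.
Codon 2: UGU Cys / UGU Cys — identical.
Codon 3: UUG Leu / UUG Leu — identical.
Codon 4: GAC Asp / GAC Asp — identical.
Codon 5: UCA Ser / UCU Ser — synonymous.
Codon 6: AGU Ser / AGU Ser — identical.
Codon 7: UGU Cys / UGU Cys — identical.
Codon 8: AGG Arg / AGG Arg — identical.
Codon 9: CAC His / CAC His — identical.
Synonymous differences: 1.

1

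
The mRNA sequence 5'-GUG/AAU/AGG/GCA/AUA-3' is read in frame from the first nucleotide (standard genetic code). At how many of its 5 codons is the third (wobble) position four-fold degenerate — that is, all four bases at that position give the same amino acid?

2

Codon 1 GUG (Val): third position 4-fold.
Codon 2 AAU (Asn): third position 2-fold.
Codon 3 AGG (Arg): third position 2-fold.
Codon 4 GCA (Ala): third position 4-fold.
Codon 5 AUA (Ile): third position 3-fold.
Four-fold degenerate third positions: 2.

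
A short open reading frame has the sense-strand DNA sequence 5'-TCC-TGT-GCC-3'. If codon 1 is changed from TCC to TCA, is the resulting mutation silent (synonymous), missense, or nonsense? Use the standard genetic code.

Position 3 falls in codon 1: TCC → Ser.
After the substitution the codon is TCA → Ser.
Both encode Ser, so the change is synonymous.

silent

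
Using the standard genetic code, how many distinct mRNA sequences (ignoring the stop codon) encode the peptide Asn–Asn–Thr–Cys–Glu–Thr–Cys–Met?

512

Asn: 2 codons.
Asn: 2 codons.
Thr: 4 codons.
Cys: 2 codons.
Glu: 2 codons.
Thr: 4 codons.
Cys: 2 codons.
Met: 1 codon.
2 × 2 × 4 × 2 × 2 × 4 × 2 × 1 = 512.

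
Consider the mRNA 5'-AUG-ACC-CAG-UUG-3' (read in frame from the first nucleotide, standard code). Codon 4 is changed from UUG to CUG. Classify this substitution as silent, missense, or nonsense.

Position 10 falls in codon 4: UUG → Leu.
After the substitution the codon is CUG → Leu.
Both encode Leu, so the change is synonymous.

silent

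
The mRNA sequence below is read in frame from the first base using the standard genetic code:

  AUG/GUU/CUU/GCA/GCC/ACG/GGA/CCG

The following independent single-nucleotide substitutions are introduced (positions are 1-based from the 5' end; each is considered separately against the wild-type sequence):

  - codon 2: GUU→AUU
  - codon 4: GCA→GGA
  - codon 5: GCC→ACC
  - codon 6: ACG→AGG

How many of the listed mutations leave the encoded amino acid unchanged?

Codon 2: GUU (Val) → AUU (Ile) — missense.
Codon 4: GCA (Ala) → GGA (Gly) — missense.
Codon 5: GCC (Ala) → ACC (Thr) — missense.
Codon 6: ACG (Thr) → AGG (Arg) — missense.
Synonymous: 0 of 4.

0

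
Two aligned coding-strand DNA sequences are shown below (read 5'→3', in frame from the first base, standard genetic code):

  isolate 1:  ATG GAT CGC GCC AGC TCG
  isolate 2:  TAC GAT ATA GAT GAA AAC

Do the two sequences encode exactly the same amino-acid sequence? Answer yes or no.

no

Codon 1: ATG Met / TAC Tyr — nonsynonymous.
Codon 2: GAT Asp / GAT Asp — identical.
Codon 3: CGC Arg / ATA Ile — nonsynonymous.
Codon 4: GCC Ala / GAT Asp — nonsynonymous.
Codon 5: AGC Ser / GAA Glu — nonsynonymous.
Codon 6: TCG Ser / AAC Asn — nonsynonymous.
Nonsynonymous differences: 5 → different protein.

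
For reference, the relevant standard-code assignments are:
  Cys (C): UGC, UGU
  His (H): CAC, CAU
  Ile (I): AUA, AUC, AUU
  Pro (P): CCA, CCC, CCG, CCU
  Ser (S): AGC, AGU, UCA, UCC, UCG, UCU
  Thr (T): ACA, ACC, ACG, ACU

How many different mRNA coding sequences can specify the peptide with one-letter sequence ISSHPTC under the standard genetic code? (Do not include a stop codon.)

Ile: 3 codons.
Ser: 6 codons.
Ser: 6 codons.
His: 2 codons.
Pro: 4 codons.
Thr: 4 codons.
Cys: 2 codons.
3 × 6 × 6 × 2 × 4 × 4 × 2 = 6912.

6912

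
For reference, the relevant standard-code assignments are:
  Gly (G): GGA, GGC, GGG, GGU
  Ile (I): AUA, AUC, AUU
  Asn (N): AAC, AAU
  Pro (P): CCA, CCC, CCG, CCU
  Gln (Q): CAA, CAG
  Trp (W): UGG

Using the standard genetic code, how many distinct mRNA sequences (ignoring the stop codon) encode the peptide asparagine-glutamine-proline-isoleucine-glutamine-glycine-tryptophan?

Asn: 2 codons.
Gln: 2 codons.
Pro: 4 codons.
Ile: 3 codons.
Gln: 2 codons.
Gly: 4 codons.
Trp: 1 codon.
2 × 2 × 4 × 3 × 2 × 4 × 1 = 384.

384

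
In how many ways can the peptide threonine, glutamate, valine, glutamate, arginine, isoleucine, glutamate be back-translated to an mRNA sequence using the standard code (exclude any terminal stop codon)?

2304

Thr: 4 codons.
Glu: 2 codons.
Val: 4 codons.
Glu: 2 codons.
Arg: 6 codons.
Ile: 3 codons.
Glu: 2 codons.
4 × 2 × 4 × 2 × 6 × 3 × 2 = 2304.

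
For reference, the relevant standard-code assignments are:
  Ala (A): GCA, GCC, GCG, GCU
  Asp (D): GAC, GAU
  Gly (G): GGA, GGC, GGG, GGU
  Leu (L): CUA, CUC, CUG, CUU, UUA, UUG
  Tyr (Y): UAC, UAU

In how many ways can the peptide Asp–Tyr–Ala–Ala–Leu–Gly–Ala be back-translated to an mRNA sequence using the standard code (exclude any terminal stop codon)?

6144

Asp: 2 codons.
Tyr: 2 codons.
Ala: 4 codons.
Ala: 4 codons.
Leu: 6 codons.
Gly: 4 codons.
Ala: 4 codons.
2 × 2 × 4 × 4 × 6 × 4 × 4 = 6144.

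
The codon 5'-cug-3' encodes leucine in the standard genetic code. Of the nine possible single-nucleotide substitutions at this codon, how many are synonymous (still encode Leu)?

Position 1: UUG → 1 synonymous.
Position 2: none → 0 synonymous.
Position 3: CUU, CUC, CUA → 3 synonymous.
Total: 1 + 0 + 3 = 4.

4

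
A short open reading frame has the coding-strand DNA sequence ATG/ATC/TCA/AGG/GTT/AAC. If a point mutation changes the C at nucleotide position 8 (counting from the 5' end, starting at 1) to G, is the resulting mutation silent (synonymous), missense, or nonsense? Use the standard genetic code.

nonsense

Position 8 falls in codon 3: TCA → Ser.
After the substitution the codon is TGA → Stop.
The new codon is a stop codon, so this is a nonsense mutation.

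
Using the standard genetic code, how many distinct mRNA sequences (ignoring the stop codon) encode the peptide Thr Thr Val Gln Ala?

Thr: 4 codons.
Thr: 4 codons.
Val: 4 codons.
Gln: 2 codons.
Ala: 4 codons.
4 × 4 × 4 × 2 × 4 = 512.

512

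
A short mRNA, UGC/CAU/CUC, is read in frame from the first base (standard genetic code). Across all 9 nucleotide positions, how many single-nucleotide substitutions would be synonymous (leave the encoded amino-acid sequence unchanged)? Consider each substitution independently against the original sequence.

5

Codon 1 (UGC, Cys): 1 synonymous substitution.
Codon 2 (CAU, His): 1 synonymous substitution.
Codon 3 (CUC, Leu): 3 synonymous substitutions.
Total: 1 + 1 + 3 = 5.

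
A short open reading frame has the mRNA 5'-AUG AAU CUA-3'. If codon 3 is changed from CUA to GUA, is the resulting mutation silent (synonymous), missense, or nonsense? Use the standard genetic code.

missense

Position 7 falls in codon 3: CUA → Leu.
After the substitution the codon is GUA → Val.
Leu ≠ Val, so this is a missense mutation.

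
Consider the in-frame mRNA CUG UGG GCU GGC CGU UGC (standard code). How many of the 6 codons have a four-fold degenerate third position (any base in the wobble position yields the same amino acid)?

4

Codon 1 CUG (Leu): third position 4-fold.
Codon 2 UGG (Trp): third position 1-fold.
Codon 3 GCU (Ala): third position 4-fold.
Codon 4 GGC (Gly): third position 4-fold.
Codon 5 CGU (Arg): third position 4-fold.
Codon 6 UGC (Cys): third position 2-fold.
Four-fold degenerate third positions: 4.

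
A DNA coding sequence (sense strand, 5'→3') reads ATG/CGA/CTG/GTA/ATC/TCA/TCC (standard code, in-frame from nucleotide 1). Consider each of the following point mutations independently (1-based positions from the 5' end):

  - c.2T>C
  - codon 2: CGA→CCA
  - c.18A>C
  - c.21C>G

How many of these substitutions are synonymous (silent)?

2

Codon 1: ATG (Met) → ACG (Thr) — missense.
Codon 2: CGA (Arg) → CCA (Pro) — missense.
Codon 6: TCA (Ser) → TCC (Ser) — synonymous.
Codon 7: TCC (Ser) → TCG (Ser) — synonymous.
Synonymous: 2 of 4.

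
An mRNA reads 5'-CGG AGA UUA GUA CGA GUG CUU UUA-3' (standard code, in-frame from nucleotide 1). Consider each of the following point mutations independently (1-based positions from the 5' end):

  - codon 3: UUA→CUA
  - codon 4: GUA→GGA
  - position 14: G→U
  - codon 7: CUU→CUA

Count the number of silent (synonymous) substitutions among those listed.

Codon 3: UUA (Leu) → CUA (Leu) — synonymous.
Codon 4: GUA (Val) → GGA (Gly) — missense.
Codon 5: CGA (Arg) → CUA (Leu) — missense.
Codon 7: CUU (Leu) → CUA (Leu) — synonymous.
Synonymous: 2 of 4.

2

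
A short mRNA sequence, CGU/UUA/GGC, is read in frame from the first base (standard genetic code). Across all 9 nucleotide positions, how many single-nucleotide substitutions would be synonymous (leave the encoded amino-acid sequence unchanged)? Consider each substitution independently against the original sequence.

8

Codon 1 (CGU, Arg): 3 synonymous substitutions.
Codon 2 (UUA, Leu): 2 synonymous substitutions.
Codon 3 (GGC, Gly): 3 synonymous substitutions.
Total: 3 + 2 + 3 = 8.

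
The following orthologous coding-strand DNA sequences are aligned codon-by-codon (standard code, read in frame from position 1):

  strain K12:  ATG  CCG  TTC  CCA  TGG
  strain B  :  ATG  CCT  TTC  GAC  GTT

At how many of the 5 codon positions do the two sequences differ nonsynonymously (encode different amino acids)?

2

Codon 1: ATG Met / ATG Met — identical.
Codon 2: CCG Pro / CCT Pro — synonymous.
Codon 3: TTC Phe / TTC Phe — identical.
Codon 4: CCA Pro / GAC Asp — nonsynonymous.
Codon 5: TGG Trp / GTT Val — nonsynonymous.
Nonsynonymous differences: 2.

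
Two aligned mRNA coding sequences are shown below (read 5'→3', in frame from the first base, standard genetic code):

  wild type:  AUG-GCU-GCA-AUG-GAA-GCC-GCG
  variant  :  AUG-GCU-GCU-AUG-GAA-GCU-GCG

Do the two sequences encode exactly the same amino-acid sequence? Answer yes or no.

Codon 1: AUG Met / AUG Met — identical.
Codon 2: GCU Ala / GCU Ala — identical.
Codon 3: GCA Ala / GCU Ala — synonymous.
Codon 4: AUG Met / AUG Met — identical.
Codon 5: GAA Glu / GAA Glu — identical.
Codon 6: GCC Ala / GCU Ala — synonymous.
Codon 7: GCG Ala / GCG Ala — identical.
Nonsynonymous differences: 0 → same protein.

yes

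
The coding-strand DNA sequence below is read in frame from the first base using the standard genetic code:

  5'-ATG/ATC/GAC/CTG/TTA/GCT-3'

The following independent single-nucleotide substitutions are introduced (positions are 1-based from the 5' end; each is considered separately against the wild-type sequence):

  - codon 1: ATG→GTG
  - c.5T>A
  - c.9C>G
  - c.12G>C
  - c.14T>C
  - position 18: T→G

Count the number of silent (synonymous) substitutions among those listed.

2

Codon 1: ATG (Met) → GTG (Val) — missense.
Codon 2: ATC (Ile) → AAC (Asn) — missense.
Codon 3: GAC (Asp) → GAG (Glu) — missense.
Codon 4: CTG (Leu) → CTC (Leu) — synonymous.
Codon 5: TTA (Leu) → TCA (Ser) — missense.
Codon 6: GCT (Ala) → GCG (Ala) — synonymous.
Synonymous: 2 of 6.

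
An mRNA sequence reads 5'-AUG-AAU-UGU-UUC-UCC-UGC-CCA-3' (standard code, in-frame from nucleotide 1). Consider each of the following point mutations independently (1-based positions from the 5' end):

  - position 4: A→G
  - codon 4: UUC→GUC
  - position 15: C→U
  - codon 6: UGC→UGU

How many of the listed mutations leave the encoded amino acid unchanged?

2

Codon 2: AAU (Asn) → GAU (Asp) — missense.
Codon 4: UUC (Phe) → GUC (Val) — missense.
Codon 5: UCC (Ser) → UCU (Ser) — synonymous.
Codon 6: UGC (Cys) → UGU (Cys) — synonymous.
Synonymous: 2 of 4.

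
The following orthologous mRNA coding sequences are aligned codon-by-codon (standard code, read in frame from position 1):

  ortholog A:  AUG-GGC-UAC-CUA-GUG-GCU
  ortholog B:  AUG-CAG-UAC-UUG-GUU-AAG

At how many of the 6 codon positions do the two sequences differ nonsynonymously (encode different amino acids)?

2

Codon 1: AUG Met / AUG Met — identical.
Codon 2: GGC Gly / CAG Gln — nonsynonymous.
Codon 3: UAC Tyr / UAC Tyr — identical.
Codon 4: CUA Leu / UUG Leu — synonymous.
Codon 5: GUG Val / GUU Val — synonymous.
Codon 6: GCU Ala / AAG Lys — nonsynonymous.
Nonsynonymous differences: 2.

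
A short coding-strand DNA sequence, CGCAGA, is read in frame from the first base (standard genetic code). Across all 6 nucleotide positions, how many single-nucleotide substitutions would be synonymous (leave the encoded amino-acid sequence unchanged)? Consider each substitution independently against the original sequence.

Codon 1 (CGC, Arg): 3 synonymous substitutions.
Codon 2 (AGA, Arg): 2 synonymous substitutions.
Total: 3 + 2 = 5.

5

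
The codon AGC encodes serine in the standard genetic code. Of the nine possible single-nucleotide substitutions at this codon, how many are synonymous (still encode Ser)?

Position 1: none → 0 synonymous.
Position 2: none → 0 synonymous.
Position 3: AGU → 1 synonymous.
Total: 0 + 0 + 1 = 1.

1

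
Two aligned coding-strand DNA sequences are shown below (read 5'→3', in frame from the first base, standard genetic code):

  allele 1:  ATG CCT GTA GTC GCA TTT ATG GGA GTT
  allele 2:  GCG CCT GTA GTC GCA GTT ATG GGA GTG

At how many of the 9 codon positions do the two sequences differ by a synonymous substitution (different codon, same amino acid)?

1

Codon 1: ATG Met / GCG Ala — nonsynonymous.
Codon 2: CCT Pro / CCT Pro — identical.
Codon 3: GTA Val / GTA Val — identical.
Codon 4: GTC Val / GTC Val — identical.
Codon 5: GCA Ala / GCA Ala — identical.
Codon 6: TTT Phe / GTT Val — nonsynonymous.
Codon 7: ATG Met / ATG Met — identical.
Codon 8: GGA Gly / GGA Gly — identical.
Codon 9: GTT Val / GTG Val — synonymous.
Synonymous differences: 1.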